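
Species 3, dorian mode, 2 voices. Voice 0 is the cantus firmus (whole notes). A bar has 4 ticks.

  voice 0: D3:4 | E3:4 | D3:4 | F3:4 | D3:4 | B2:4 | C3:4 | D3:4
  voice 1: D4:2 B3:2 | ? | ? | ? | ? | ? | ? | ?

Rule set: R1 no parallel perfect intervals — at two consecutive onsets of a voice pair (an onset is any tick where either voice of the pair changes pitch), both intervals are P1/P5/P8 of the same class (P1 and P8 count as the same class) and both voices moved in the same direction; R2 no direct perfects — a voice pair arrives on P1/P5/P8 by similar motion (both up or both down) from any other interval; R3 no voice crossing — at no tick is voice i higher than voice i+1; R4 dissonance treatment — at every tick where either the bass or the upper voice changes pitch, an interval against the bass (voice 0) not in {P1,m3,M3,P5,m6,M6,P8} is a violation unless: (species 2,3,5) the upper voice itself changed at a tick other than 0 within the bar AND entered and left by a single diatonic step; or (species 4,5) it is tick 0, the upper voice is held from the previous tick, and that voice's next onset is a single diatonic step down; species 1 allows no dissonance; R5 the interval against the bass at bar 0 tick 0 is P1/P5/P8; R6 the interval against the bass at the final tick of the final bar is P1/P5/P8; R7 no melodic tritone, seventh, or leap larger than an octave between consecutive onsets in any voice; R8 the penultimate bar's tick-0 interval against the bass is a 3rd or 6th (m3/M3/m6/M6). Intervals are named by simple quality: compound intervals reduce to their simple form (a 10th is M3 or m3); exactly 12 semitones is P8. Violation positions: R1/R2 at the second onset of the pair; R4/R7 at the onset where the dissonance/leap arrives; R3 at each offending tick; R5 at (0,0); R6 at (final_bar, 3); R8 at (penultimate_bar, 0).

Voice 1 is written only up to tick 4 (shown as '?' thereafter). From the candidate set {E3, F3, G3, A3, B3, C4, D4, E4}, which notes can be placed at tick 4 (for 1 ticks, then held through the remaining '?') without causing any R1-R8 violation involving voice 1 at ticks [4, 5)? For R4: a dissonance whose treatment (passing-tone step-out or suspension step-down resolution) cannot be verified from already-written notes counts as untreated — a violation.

E3: legal
F3: violates R4,R7
G3: legal
A3: violates R4
B3: legal
C4: legal
D4: violates R4
E4: violates R2

{B3, C4, E3, G3}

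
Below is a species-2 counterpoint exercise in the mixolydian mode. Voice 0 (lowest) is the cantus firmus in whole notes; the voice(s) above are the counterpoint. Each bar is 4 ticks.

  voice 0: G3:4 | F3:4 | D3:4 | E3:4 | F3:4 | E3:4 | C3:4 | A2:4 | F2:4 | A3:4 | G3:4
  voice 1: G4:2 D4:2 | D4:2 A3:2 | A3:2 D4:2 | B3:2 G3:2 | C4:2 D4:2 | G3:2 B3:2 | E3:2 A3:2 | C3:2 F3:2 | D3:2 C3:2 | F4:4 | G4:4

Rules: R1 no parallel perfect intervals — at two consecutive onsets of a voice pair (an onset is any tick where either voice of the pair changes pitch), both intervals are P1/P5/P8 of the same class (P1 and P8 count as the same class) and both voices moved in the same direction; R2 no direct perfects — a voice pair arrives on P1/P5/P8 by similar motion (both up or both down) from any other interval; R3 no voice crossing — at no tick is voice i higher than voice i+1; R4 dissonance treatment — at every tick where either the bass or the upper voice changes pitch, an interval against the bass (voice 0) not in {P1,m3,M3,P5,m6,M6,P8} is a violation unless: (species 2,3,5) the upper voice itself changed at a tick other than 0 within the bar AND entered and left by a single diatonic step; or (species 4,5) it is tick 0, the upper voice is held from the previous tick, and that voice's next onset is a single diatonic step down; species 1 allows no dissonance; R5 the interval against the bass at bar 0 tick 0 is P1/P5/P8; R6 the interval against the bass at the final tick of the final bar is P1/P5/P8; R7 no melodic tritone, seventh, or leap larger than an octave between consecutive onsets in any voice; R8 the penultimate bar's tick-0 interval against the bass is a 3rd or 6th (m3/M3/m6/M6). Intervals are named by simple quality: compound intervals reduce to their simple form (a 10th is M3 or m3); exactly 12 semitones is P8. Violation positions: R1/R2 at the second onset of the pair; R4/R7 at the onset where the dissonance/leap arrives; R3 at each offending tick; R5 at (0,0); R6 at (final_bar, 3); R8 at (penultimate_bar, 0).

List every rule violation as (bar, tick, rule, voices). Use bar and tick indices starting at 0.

bar 0: v0=G3 v1=G4 downbeat P8
bar 1: v0=F3 v1=D4 downbeat M6
bar 2: v0=D3 v1=A3 downbeat P5
bar 3: v0=E3 v1=B3 downbeat P5
bar 4: v0=F3 v1=C4 downbeat P5
bar 5: v0=E3 v1=G3 downbeat m3
bar 6: v0=C3 v1=E3 downbeat M3
bar 7: v0=A2 v1=C3 downbeat m3
bar 8: v0=F2 v1=D3 downbeat M6
bar 9: v0=A3 v1=F4 downbeat m6
bar 10: v0=G3 v1=G4 downbeat P8
  -> R2 @ bar 4 tick 0 v(0, 1): E3/G3 m3 -> F3/C4 P5 similar
  -> R7 @ bar 9 tick 0 v(0,): F2->A3 leap 16st
  -> R7 @ bar 9 tick 0 v(1,): C3->F4 leap 17st

(4, 0, R2, (0, 1))
(9, 0, R7, (0,))
(9, 0, R7, (1,))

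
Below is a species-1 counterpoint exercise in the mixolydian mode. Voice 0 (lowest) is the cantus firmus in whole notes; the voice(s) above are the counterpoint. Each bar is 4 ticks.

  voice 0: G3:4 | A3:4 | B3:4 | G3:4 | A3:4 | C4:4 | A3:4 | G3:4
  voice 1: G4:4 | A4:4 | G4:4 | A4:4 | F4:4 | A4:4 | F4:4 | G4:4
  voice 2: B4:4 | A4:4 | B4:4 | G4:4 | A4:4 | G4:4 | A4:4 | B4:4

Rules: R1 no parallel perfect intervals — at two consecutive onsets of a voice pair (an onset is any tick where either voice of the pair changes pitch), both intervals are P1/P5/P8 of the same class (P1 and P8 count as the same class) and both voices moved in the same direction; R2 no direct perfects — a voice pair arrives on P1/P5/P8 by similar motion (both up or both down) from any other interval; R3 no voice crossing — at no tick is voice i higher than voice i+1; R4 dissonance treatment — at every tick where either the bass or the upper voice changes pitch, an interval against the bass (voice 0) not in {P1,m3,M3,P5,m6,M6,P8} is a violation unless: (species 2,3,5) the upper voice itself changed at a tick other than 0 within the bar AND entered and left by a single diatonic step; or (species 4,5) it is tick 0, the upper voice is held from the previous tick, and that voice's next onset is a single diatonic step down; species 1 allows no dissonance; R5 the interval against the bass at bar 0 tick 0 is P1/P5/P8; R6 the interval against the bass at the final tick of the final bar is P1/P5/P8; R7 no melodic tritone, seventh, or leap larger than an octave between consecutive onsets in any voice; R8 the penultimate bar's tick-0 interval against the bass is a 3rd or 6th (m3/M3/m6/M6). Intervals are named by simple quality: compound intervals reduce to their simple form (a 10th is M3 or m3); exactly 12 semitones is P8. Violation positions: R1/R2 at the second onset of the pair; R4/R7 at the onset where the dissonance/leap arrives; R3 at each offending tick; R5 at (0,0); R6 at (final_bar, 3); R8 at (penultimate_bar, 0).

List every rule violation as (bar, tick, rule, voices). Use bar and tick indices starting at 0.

(0, 0, R5, (0, 2))
(1, 0, R1, (0, 1))
(2, 0, R1, (0, 2))
(3, 0, R1, (0, 2))
(3, 0, R3, (1, 2))
(3, 0, R4, (0, 1))
(3, 1, R3, (1, 2))
(3, 2, R3, (1, 2))
(3, 3, R3, (1, 2))
(4, 0, R1, (0, 2))
(5, 0, R3, (1, 2))
(5, 1, R3, (1, 2))
(5, 2, R3, (1, 2))
(5, 3, R3, (1, 2))
(6, 0, R8, (0, 2))
(7, 3, R6, (0, 2))

bar 0: v0=G3 v1=G4 v2=B4 downbeat M3
bar 1: v0=A3 v1=A4 v2=A4 downbeat P8
bar 2: v0=B3 v1=G4 v2=B4 downbeat P8
bar 3: v0=G3 v1=A4 v2=G4 downbeat P8
bar 4: v0=A3 v1=F4 v2=A4 downbeat P8
bar 5: v0=C4 v1=A4 v2=G4 downbeat P5
bar 6: v0=A3 v1=F4 v2=A4 downbeat P8
bar 7: v0=G3 v1=G4 v2=B4 downbeat M3
  -> R5 @ bar 0 tick 0 v(0, 2): opens on M3
  -> R1 @ bar 1 tick 0 v(0, 1): G3/G4 P8 -> A3/A4 P8 similar
  -> R1 @ bar 2 tick 0 v(0, 2): A3/A4 P8 -> B3/B4 P8 similar
  -> R1 @ bar 3 tick 0 v(0, 2): B3/B4 P8 -> G3/G4 P8 similar
  -> R3 @ bar 3 tick 0 v(1, 2): A4 above G4
  -> R4 @ bar 3 tick 0 v(0, 1): G3/A4 M2 untreated
  -> R3 @ bar 3 tick 1 v(1, 2): A4 above G4
  -> R3 @ bar 3 tick 2 v(1, 2): A4 above G4
  -> R3 @ bar 3 tick 3 v(1, 2): A4 above G4
  -> R1 @ bar 4 tick 0 v(0, 2): G3/G4 P8 -> A3/A4 P8 similar
  -> R3 @ bar 5 tick 0 v(1, 2): A4 above G4
  -> R3 @ bar 5 tick 1 v(1, 2): A4 above G4
  -> R3 @ bar 5 tick 2 v(1, 2): A4 above G4
  -> R3 @ bar 5 tick 3 v(1, 2): A4 above G4
  -> R8 @ bar 6 tick 0 v(0, 2): penult P8 not 3rd/6th
  -> R6 @ bar 7 tick 3 v(0, 2): closes on M3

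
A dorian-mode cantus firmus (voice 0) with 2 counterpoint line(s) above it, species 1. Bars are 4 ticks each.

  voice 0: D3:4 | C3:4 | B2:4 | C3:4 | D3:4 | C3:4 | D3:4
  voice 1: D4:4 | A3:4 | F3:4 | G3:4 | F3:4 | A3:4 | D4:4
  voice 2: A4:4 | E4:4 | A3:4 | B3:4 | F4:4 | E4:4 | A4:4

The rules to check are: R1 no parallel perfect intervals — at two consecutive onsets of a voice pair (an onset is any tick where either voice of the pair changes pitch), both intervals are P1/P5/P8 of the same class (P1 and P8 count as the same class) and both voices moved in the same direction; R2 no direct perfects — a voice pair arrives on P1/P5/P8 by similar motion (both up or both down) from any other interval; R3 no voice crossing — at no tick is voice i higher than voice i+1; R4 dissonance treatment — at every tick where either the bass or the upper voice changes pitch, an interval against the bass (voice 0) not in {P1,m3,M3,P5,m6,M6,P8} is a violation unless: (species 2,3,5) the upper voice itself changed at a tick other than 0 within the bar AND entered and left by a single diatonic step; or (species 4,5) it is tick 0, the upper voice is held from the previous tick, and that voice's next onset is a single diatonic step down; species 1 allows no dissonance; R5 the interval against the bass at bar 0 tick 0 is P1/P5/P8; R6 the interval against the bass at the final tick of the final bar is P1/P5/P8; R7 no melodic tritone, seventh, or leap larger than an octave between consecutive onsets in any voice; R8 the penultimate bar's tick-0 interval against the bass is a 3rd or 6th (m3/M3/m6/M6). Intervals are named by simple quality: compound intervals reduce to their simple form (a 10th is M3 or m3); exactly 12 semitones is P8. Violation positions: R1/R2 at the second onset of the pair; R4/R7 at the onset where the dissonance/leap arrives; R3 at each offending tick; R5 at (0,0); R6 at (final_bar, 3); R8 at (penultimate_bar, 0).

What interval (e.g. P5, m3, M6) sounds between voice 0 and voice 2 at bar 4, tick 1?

m3

voice 0=D3 voice 2=F4 -> m3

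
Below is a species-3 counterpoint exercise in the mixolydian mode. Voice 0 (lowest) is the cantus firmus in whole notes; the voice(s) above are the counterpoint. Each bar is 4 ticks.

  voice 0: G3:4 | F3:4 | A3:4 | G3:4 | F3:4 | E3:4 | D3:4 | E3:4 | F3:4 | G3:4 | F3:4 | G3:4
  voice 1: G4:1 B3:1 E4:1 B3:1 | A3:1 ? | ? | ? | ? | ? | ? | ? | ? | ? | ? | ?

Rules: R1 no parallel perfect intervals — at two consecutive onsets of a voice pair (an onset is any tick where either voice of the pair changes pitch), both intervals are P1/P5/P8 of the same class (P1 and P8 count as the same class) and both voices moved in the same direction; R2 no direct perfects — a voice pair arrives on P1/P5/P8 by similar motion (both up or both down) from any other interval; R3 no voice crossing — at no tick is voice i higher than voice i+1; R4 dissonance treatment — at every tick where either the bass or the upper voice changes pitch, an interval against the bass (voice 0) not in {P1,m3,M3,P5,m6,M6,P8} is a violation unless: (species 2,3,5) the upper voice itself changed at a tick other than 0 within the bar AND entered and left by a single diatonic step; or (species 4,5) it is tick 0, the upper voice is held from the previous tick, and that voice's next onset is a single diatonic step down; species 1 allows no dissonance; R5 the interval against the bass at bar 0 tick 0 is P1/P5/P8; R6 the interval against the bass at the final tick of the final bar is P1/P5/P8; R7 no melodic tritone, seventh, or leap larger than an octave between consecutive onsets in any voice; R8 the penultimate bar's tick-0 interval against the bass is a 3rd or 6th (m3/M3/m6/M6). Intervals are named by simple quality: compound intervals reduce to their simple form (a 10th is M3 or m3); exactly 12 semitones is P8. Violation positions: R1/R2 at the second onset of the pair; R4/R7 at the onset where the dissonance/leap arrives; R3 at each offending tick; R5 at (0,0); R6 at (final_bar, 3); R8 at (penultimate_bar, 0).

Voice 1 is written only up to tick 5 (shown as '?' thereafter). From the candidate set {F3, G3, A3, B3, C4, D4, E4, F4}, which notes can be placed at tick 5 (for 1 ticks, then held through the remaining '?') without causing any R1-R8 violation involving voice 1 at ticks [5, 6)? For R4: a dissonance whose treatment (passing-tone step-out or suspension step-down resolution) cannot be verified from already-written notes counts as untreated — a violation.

{A3, C4, D4, F3, F4}

F3: legal
G3: violates R4
A3: legal
B3: violates R4
C4: legal
D4: legal
E4: violates R4
F4: legal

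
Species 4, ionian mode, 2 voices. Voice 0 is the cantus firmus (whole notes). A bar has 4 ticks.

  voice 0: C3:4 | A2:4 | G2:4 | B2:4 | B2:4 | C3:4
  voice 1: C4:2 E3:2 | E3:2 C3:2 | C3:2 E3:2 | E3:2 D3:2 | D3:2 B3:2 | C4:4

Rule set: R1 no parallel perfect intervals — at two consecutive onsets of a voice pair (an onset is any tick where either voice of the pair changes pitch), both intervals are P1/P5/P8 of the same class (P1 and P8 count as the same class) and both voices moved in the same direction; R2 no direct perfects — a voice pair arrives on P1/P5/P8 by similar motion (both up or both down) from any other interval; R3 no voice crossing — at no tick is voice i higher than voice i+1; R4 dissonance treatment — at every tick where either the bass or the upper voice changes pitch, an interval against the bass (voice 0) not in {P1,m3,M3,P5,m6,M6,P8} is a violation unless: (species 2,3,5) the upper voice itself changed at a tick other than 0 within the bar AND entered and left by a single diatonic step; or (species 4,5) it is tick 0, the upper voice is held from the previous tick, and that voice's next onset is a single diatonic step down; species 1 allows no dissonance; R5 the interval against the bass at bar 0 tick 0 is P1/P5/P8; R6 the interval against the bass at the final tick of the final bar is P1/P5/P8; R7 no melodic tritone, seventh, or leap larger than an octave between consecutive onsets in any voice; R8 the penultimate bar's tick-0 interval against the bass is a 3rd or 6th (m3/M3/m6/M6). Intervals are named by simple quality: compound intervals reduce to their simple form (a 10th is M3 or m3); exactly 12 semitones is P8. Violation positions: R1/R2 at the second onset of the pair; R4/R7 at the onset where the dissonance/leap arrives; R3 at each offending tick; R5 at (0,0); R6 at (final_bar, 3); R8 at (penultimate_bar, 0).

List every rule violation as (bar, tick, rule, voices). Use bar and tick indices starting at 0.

bar 0: v0=C3 v1=C4 downbeat P8
bar 1: v0=A2 v1=E3 downbeat P5
bar 2: v0=G2 v1=C3 downbeat P4
bar 3: v0=B2 v1=E3 downbeat P4
bar 4: v0=B2 v1=D3 downbeat m3
bar 5: v0=C3 v1=C4 downbeat P8
  -> R4 @ bar 2 tick 0 v(0, 1): G2/C3 P4 untreated
  -> R1 @ bar 5 tick 0 v(0, 1): B2/B3 P8 -> C3/C4 P8 similar

(2, 0, R4, (0, 1))
(5, 0, R1, (0, 1))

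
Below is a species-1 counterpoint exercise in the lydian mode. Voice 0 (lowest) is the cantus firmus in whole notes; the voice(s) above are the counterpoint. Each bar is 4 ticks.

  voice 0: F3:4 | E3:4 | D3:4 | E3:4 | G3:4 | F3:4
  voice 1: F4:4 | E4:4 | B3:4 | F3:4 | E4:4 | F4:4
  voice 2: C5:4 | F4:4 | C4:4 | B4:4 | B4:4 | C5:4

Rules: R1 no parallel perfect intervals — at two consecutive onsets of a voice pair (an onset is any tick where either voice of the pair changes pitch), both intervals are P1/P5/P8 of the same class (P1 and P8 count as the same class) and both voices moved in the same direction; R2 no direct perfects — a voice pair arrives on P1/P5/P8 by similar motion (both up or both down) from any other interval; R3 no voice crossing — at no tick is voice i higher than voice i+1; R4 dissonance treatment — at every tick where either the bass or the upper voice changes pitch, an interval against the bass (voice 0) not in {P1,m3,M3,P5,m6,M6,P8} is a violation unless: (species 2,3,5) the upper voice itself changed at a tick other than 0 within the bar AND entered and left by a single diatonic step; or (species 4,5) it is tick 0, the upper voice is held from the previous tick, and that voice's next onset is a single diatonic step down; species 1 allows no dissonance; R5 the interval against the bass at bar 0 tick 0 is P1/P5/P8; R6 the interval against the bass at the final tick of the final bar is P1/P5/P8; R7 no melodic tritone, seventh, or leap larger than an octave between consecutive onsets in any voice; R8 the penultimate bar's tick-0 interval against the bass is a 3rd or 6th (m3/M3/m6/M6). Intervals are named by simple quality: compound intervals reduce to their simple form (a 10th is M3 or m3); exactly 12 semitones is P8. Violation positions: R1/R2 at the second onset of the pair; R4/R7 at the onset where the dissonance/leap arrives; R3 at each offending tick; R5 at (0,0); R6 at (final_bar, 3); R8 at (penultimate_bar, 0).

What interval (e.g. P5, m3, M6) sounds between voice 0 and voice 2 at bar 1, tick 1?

voice 0=E3 voice 2=F4 -> m2

m2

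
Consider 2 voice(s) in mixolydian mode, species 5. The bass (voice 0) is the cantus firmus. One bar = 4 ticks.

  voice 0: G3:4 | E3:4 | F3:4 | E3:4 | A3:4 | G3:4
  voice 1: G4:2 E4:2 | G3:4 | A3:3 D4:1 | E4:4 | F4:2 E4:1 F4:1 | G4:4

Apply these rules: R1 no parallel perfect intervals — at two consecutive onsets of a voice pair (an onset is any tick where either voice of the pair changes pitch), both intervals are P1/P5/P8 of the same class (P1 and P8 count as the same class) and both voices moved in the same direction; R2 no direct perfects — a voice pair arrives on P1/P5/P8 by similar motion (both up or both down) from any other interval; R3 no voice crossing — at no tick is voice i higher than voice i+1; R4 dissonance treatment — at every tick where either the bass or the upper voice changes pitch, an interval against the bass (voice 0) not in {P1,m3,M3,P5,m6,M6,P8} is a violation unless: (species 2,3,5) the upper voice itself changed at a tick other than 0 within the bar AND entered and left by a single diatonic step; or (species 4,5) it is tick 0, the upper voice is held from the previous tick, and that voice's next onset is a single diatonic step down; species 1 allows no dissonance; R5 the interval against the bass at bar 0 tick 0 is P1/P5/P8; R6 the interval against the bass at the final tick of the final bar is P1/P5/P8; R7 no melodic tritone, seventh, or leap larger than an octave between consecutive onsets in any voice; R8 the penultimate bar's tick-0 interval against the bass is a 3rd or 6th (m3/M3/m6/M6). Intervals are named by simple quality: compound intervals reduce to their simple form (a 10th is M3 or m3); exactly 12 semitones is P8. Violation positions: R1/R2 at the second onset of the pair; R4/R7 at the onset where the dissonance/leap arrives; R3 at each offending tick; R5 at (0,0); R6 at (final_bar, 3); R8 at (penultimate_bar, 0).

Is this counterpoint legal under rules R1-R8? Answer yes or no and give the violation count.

Yes (0 violations)

bar 0: v0=G3 v1=G4 (P8)
bar 1: v0=E3 v1=G3 (m3)
bar 2: v0=F3 v1=A3 (M3)
bar 3: v0=E3 v1=E4 (P8)
bar 4: v0=A3 v1=F4 (m6)
bar 5: v0=G3 v1=G4 (P8)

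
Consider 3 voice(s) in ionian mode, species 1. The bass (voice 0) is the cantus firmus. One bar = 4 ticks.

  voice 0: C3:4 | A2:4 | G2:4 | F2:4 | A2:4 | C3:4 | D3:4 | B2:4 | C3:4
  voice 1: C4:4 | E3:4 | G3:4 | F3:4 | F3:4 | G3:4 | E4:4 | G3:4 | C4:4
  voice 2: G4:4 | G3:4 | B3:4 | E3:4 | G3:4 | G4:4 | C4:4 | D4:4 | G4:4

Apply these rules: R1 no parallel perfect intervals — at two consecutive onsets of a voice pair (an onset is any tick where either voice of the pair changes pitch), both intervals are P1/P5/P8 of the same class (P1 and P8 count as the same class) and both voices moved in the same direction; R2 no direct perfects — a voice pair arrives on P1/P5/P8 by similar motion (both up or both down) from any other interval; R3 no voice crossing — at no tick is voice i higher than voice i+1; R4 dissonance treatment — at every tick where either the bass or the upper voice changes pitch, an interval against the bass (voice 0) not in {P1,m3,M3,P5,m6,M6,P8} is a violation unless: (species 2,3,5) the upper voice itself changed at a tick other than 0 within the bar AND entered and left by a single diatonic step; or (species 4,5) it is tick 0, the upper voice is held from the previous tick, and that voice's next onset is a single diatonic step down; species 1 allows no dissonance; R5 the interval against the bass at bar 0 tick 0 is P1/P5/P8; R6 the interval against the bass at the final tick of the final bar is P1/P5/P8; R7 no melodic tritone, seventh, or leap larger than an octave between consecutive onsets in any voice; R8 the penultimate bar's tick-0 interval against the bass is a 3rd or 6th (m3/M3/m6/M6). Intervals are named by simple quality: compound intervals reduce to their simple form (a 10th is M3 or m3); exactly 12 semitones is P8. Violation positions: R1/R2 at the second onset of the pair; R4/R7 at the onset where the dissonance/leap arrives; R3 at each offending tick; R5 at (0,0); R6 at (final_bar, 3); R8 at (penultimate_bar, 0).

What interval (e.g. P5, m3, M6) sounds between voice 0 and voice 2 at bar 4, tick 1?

m7

voice 0=A2 voice 2=G3 -> m7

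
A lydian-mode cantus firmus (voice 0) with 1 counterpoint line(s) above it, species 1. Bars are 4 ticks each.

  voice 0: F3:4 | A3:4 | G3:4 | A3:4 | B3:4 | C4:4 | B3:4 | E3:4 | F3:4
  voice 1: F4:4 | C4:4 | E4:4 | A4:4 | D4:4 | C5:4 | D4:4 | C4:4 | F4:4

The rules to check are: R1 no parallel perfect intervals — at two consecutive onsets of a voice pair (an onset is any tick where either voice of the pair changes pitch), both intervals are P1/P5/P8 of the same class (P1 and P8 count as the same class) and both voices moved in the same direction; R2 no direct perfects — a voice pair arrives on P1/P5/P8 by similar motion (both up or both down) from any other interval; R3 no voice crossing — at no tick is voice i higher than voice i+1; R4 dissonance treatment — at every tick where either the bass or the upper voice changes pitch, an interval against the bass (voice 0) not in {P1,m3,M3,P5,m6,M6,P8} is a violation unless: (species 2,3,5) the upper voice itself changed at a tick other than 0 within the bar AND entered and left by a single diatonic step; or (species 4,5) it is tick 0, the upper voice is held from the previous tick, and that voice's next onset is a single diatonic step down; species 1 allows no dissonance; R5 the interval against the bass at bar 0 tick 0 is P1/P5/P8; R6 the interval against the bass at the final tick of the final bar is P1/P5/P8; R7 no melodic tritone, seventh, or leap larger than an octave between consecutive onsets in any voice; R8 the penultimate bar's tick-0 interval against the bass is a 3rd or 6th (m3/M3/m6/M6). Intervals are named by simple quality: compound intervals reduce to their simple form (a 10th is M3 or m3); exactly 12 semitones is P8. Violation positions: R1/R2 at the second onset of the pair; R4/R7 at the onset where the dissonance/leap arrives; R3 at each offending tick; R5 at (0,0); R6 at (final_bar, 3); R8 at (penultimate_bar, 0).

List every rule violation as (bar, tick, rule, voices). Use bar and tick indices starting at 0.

(3, 0, R2, (0, 1))
(5, 0, R2, (0, 1))
(5, 0, R7, (1,))
(6, 0, R7, (1,))
(8, 0, R2, (0, 1))

bar 0: v0=F3 v1=F4 downbeat P8
bar 1: v0=A3 v1=C4 downbeat m3
bar 2: v0=G3 v1=E4 downbeat M6
bar 3: v0=A3 v1=A4 downbeat P8
bar 4: v0=B3 v1=D4 downbeat m3
bar 5: v0=C4 v1=C5 downbeat P8
bar 6: v0=B3 v1=D4 downbeat m3
bar 7: v0=E3 v1=C4 downbeat m6
bar 8: v0=F3 v1=F4 downbeat P8
  -> R2 @ bar 3 tick 0 v(0, 1): G3/E4 M6 -> A3/A4 P8 similar
  -> R2 @ bar 5 tick 0 v(0, 1): B3/D4 m3 -> C4/C5 P8 similar
  -> R7 @ bar 5 tick 0 v(1,): D4->C5 leap 10st
  -> R7 @ bar 6 tick 0 v(1,): C5->D4 leap 10st
  -> R2 @ bar 8 tick 0 v(0, 1): E3/C4 m6 -> F3/F4 P8 similar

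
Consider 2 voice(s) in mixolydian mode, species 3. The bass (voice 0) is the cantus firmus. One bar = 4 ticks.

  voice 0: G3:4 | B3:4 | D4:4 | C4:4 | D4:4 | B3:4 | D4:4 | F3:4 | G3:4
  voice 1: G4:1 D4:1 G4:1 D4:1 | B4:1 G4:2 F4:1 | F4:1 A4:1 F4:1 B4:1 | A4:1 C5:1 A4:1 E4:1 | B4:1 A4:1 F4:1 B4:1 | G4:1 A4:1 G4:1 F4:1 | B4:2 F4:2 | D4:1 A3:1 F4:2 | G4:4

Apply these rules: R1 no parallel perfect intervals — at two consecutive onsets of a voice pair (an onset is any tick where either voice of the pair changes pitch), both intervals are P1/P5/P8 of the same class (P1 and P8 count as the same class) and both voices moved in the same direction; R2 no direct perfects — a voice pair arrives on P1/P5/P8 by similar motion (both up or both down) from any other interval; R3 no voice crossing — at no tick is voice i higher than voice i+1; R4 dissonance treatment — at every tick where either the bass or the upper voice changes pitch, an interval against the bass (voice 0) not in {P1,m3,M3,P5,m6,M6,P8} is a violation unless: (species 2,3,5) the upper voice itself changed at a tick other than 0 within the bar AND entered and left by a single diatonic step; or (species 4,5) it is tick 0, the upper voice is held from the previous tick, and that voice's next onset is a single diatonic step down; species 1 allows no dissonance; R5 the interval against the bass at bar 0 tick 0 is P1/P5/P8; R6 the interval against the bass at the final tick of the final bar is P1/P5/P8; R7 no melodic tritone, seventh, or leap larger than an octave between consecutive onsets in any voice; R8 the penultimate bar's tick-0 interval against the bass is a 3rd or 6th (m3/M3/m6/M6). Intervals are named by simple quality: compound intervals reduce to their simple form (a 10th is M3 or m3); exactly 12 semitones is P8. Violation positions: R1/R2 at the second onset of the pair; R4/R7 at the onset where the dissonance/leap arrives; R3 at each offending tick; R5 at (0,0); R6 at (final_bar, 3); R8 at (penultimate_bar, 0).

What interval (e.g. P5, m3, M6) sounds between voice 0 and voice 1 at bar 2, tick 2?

m3

voice 0=D4 voice 1=F4 -> m3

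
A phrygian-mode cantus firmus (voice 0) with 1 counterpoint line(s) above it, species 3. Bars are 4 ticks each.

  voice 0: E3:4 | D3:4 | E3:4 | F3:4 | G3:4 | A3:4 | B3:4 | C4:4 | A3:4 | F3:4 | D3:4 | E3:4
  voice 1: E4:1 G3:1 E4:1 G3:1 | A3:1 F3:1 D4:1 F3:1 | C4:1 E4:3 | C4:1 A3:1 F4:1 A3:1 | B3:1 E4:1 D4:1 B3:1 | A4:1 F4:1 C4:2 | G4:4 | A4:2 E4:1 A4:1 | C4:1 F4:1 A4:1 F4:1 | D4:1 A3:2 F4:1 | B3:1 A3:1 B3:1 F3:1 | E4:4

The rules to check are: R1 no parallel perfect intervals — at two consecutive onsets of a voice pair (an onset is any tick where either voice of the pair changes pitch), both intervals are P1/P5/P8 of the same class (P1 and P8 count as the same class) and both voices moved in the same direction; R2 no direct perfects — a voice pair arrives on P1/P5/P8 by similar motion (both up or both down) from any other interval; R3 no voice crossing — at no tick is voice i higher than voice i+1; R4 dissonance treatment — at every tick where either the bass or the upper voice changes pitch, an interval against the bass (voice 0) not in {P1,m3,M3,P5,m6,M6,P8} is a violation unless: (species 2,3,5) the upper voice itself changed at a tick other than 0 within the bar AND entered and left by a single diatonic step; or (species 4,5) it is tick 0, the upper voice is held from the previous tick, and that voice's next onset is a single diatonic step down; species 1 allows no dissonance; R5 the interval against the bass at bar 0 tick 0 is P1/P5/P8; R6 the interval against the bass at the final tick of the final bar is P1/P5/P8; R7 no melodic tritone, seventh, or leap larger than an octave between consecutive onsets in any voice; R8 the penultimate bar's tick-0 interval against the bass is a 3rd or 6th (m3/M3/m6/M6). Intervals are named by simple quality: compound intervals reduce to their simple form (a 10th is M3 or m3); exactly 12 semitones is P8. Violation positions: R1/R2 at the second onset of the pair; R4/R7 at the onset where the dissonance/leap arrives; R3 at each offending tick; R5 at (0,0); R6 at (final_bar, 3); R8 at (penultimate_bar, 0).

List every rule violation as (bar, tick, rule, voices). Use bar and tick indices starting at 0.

(5, 0, R2, (0, 1))
(5, 0, R7, (1,))
(10, 0, R7, (1,))
(10, 3, R7, (1,))
(11, 0, R2, (0, 1))
(11, 0, R7, (1,))

bar 0: v0=E3 v1=E4 downbeat P8
bar 1: v0=D3 v1=A3 downbeat P5
bar 2: v0=E3 v1=C4 downbeat m6
bar 3: v0=F3 v1=C4 downbeat P5
bar 4: v0=G3 v1=B3 downbeat M3
bar 5: v0=A3 v1=A4 downbeat P8
bar 6: v0=B3 v1=G4 downbeat m6
bar 7: v0=C4 v1=A4 downbeat M6
bar 8: v0=A3 v1=C4 downbeat m3
bar 9: v0=F3 v1=D4 downbeat M6
bar 10: v0=D3 v1=B3 downbeat M6
bar 11: v0=E3 v1=E4 downbeat P8
  -> R2 @ bar 5 tick 0 v(0, 1): G3/B3 M3 -> A3/A4 P8 similar
  -> R7 @ bar 5 tick 0 v(1,): B3->A4 leap 10st
  -> R7 @ bar 10 tick 0 v(1,): F4->B3 leap 6st
  -> R7 @ bar 10 tick 3 v(1,): B3->F3 leap 6st
  -> R2 @ bar 11 tick 0 v(0, 1): D3/F3 m3 -> E3/E4 P8 similar
  -> R7 @ bar 11 tick 0 v(1,): F3->E4 leap 11st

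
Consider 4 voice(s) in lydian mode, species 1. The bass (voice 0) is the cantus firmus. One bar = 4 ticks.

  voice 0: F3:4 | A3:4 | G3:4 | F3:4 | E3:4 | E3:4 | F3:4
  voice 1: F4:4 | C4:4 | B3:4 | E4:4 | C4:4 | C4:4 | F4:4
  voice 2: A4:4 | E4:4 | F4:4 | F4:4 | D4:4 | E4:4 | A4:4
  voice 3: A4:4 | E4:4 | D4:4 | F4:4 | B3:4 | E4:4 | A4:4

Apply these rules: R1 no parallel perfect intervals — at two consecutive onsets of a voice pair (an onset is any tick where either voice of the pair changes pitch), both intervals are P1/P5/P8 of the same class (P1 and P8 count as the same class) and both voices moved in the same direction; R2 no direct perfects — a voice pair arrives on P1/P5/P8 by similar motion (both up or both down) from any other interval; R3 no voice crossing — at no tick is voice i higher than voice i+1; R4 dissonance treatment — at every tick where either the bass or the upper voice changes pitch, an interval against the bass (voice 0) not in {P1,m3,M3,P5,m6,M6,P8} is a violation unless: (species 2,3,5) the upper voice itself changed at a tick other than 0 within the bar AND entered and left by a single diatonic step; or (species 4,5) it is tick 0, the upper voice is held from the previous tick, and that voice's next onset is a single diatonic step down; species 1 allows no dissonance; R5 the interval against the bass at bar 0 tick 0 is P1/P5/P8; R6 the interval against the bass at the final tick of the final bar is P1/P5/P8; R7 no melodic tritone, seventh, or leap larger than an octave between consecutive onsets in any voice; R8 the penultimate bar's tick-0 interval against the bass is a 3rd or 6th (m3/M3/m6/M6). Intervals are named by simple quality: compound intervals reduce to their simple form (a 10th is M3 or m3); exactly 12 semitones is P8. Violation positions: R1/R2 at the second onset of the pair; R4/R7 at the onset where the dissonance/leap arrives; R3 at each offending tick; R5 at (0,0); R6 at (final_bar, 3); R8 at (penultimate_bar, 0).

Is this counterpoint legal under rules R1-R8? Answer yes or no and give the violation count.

bar 0: v0=F3 v1=F4 v2=A4 v3=A4 (M3)
bar 1: v0=A3 v1=C4 v2=E4 v3=E4 (P5)
bar 2: v0=G3 v1=B3 v2=F4 v3=D4 (P5)
bar 3: v0=F3 v1=E4 v2=F4 v3=F4 (P8)
bar 4: v0=E3 v1=C4 v2=D4 v3=B3 (P5)
bar 5: v0=E3 v1=C4 v2=E4 v3=E4 (P8)
bar 6: v0=F3 v1=F4 v2=A4 v3=A4 (M3)
  R5 @ bar0.0: opens on M3
  R5 @ bar0.0: opens on M3
  R1 @ bar1.0: A4/A4 P1 -> E4/E4 P1 similar
  R1 @ bar2.0: A3/E4 P5 -> G3/D4 P5 similar
  R3 @ bar2.0: F4 above D4
  R4 @ bar2.0: G3/F4 m7 untreated
  R3 @ bar2.1: F4 above D4
  R3 @ bar2.2: F4 above D4
  R3 @ bar2.3: F4 above D4
  R4 @ bar3.0: F3/E4 M7 untreated
  R2 @ bar4.0: F3/F4 P8 -> E3/B3 P5 similar
  R3 @ bar4.0: D4 above B3
  R4 @ bar4.0: E3/D4 m7 untreated
  R7 @ bar4.0: F4->B3 leap 6st
  R3 @ bar4.1: D4 above B3
  R3 @ bar4.2: D4 above B3
  R3 @ bar4.3: D4 above B3
  R2 @ bar5.0: D4/B3 m3 -> E4/E4 P1 similar
  R8 @ bar5.0: penult P8 not 3rd/6th
  R8 @ bar5.0: penult P8 not 3rd/6th
  R1 @ bar6.0: E4/E4 P1 -> A4/A4 P1 similar
  R2 @ bar6.0: E3/C4 m6 -> F3/F4 P8 similar
  R6 @ bar6.3: closes on M3
  R6 @ bar6.3: closes on M3

No (24 violations)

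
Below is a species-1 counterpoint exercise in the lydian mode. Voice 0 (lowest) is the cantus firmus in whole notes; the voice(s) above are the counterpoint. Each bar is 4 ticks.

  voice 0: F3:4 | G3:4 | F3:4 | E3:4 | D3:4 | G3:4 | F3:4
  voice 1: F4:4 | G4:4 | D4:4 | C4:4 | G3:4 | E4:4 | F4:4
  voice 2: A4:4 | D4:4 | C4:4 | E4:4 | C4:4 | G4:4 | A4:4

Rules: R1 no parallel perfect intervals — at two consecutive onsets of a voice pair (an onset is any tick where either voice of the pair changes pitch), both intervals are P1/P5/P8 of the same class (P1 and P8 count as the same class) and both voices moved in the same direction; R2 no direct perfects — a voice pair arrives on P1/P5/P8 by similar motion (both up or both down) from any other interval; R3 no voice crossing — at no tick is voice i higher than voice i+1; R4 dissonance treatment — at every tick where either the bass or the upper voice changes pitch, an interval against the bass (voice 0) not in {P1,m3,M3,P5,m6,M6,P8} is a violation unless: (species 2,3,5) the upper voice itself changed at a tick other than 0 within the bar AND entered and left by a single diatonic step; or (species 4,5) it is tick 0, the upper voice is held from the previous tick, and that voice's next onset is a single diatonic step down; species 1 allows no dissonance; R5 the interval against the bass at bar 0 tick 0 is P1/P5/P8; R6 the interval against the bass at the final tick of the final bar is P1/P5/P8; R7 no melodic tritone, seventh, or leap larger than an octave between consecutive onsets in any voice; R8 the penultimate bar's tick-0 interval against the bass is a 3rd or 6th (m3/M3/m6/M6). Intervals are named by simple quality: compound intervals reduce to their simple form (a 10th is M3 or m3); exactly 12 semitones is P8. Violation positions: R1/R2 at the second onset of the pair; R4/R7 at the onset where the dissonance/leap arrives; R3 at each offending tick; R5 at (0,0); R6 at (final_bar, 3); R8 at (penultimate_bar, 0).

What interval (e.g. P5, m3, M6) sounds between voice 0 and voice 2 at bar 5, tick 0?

P8

voice 0=G3 voice 2=G4 -> P8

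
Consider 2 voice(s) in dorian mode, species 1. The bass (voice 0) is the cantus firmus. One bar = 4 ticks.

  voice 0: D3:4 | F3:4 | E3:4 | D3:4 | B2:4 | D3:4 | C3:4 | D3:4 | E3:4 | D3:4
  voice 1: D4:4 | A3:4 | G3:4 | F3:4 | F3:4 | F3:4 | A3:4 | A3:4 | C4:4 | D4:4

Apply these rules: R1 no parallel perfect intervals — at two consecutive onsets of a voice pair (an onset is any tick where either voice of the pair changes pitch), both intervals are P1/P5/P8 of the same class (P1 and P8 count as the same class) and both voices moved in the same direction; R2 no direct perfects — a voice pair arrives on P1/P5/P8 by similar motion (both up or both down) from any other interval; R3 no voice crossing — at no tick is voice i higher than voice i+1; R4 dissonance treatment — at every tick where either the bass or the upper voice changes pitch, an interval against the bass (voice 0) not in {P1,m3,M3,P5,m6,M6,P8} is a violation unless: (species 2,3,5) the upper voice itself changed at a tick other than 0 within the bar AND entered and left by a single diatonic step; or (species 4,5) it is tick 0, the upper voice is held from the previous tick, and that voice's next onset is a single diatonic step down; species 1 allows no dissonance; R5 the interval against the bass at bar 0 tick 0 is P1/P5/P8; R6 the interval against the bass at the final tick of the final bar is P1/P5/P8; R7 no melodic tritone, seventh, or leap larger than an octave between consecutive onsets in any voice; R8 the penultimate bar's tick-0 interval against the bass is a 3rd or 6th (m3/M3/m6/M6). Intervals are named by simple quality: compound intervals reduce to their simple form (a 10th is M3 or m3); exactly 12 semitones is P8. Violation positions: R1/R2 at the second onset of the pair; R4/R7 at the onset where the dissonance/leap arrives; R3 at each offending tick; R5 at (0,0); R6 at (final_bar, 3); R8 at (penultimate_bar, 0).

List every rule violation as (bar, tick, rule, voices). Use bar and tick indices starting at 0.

bar 0: v0=D3 v1=D4 downbeat P8
bar 1: v0=F3 v1=A3 downbeat M3
bar 2: v0=E3 v1=G3 downbeat m3
bar 3: v0=D3 v1=F3 downbeat m3
bar 4: v0=B2 v1=F3 downbeat TT
bar 5: v0=D3 v1=F3 downbeat m3
bar 6: v0=C3 v1=A3 downbeat M6
bar 7: v0=D3 v1=A3 downbeat P5
bar 8: v0=E3 v1=C4 downbeat m6
bar 9: v0=D3 v1=D4 downbeat P8
  -> R4 @ bar 4 tick 0 v(0, 1): B2/F3 TT untreated

(4, 0, R4, (0, 1))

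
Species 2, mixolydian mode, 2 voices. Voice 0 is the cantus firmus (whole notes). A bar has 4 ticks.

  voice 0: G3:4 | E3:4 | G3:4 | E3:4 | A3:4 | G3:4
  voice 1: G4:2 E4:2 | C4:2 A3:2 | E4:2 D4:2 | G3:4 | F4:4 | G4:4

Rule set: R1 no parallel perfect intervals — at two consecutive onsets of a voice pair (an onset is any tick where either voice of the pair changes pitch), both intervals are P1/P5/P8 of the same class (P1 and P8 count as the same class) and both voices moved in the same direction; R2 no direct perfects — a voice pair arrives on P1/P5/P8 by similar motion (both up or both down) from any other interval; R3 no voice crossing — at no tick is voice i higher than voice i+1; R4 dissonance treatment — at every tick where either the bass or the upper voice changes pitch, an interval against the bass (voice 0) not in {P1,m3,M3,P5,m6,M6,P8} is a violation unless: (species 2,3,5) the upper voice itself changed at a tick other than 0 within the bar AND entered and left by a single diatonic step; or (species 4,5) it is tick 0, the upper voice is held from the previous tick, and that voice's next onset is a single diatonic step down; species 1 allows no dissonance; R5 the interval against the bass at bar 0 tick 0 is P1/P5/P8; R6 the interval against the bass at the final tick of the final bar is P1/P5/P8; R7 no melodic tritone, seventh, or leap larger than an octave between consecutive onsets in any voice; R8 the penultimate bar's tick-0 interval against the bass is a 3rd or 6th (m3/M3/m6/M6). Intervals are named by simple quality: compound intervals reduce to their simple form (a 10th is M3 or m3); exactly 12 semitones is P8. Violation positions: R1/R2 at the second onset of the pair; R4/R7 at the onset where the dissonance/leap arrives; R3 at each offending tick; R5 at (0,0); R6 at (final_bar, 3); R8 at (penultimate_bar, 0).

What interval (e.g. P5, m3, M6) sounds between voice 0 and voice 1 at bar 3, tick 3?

voice 0=E3 voice 1=G3 -> m3

m3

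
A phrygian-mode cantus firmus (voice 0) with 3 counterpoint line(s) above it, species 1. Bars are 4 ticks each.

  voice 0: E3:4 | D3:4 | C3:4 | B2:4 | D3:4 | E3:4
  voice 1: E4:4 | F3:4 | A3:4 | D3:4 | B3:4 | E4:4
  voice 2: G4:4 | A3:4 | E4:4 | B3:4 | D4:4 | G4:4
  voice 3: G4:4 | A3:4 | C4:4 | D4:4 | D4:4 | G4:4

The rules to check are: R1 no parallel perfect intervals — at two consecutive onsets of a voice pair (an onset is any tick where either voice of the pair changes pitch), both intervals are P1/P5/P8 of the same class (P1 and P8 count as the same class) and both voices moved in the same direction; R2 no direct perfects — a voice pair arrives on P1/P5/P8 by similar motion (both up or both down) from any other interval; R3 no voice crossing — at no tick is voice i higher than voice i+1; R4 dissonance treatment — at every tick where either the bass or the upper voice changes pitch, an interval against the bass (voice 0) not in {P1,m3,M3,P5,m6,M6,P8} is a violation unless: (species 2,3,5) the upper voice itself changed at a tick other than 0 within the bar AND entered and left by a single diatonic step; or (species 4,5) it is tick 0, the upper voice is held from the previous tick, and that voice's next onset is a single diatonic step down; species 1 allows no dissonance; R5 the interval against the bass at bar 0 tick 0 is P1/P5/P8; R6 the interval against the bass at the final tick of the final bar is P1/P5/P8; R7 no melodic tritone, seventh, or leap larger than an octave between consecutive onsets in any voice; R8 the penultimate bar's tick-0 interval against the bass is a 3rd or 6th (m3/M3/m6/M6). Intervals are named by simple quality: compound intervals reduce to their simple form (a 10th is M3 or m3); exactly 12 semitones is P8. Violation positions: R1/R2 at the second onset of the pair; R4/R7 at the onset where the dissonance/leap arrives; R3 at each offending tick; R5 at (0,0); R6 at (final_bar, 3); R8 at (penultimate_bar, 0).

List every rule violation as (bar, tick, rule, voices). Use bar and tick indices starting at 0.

bar 0: v0=E3 v1=E4 v2=G4 v3=G4 downbeat m3
bar 1: v0=D3 v1=F3 v2=A3 v3=A3 downbeat P5
bar 2: v0=C3 v1=A3 v2=E4 v3=C4 downbeat P8
bar 3: v0=B2 v1=D3 v2=B3 v3=D4 downbeat m3
bar 4: v0=D3 v1=B3 v2=D4 v3=D4 downbeat P8
bar 5: v0=E3 v1=E4 v2=G4 v3=G4 downbeat m3
  -> R5 @ bar 0 tick 0 v(0, 2): opens on m3
  -> R5 @ bar 0 tick 0 v(0, 3): opens on m3
  -> R1 @ bar 1 tick 0 v(2, 3): G4/G4 P1 -> A3/A3 P1 similar
  -> R2 @ bar 1 tick 0 v(0, 2): E3/G4 m3 -> D3/A3 P5 similar
  -> R2 @ bar 1 tick 0 v(0, 3): E3/G4 m3 -> D3/A3 P5 similar
  -> R7 @ bar 1 tick 0 v(1,): E4->F3 leap 11st
  -> R7 @ bar 1 tick 0 v(2,): G4->A3 leap 10st
  -> R7 @ bar 1 tick 0 v(3,): G4->A3 leap 10st
  -> R2 @ bar 2 tick 0 v(1, 2): F3/A3 M3 -> A3/E4 P5 similar
  -> R3 @ bar 2 tick 0 v(2, 3): E4 above C4
  -> R3 @ bar 2 tick 1 v(2, 3): E4 above C4
  -> R3 @ bar 2 tick 2 v(2, 3): E4 above C4
  -> R3 @ bar 2 tick 3 v(2, 3): E4 above C4
  -> R2 @ bar 3 tick 0 v(0, 2): C3/E4 M3 -> B2/B3 P8 similar
  -> R1 @ bar 4 tick 0 v(0, 2): B2/B3 P8 -> D3/D4 P8 similar
  -> R8 @ bar 4 tick 0 v(0, 2): penult P8 not 3rd/6th
  -> R8 @ bar 4 tick 0 v(0, 3): penult P8 not 3rd/6th
  -> R1 @ bar 5 tick 0 v(2, 3): D4/D4 P1 -> G4/G4 P1 similar
  -> R2 @ bar 5 tick 0 v(0, 1): D3/B3 M6 -> E3/E4 P8 similar
  -> R6 @ bar 5 tick 3 v(0, 2): closes on m3
  -> R6 @ bar 5 tick 3 v(0, 3): closes on m3

(0, 0, R5, (0, 2))
(0, 0, R5, (0, 3))
(1, 0, R1, (2, 3))
(1, 0, R2, (0, 2))
(1, 0, R2, (0, 3))
(1, 0, R7, (1,))
(1, 0, R7, (2,))
(1, 0, R7, (3,))
(2, 0, R2, (1, 2))
(2, 0, R3, (2, 3))
(2, 1, R3, (2, 3))
(2, 2, R3, (2, 3))
(2, 3, R3, (2, 3))
(3, 0, R2, (0, 2))
(4, 0, R1, (0, 2))
(4, 0, R8, (0, 2))
(4, 0, R8, (0, 3))
(5, 0, R1, (2, 3))
(5, 0, R2, (0, 1))
(5, 3, R6, (0, 2))
(5, 3, R6, (0, 3))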